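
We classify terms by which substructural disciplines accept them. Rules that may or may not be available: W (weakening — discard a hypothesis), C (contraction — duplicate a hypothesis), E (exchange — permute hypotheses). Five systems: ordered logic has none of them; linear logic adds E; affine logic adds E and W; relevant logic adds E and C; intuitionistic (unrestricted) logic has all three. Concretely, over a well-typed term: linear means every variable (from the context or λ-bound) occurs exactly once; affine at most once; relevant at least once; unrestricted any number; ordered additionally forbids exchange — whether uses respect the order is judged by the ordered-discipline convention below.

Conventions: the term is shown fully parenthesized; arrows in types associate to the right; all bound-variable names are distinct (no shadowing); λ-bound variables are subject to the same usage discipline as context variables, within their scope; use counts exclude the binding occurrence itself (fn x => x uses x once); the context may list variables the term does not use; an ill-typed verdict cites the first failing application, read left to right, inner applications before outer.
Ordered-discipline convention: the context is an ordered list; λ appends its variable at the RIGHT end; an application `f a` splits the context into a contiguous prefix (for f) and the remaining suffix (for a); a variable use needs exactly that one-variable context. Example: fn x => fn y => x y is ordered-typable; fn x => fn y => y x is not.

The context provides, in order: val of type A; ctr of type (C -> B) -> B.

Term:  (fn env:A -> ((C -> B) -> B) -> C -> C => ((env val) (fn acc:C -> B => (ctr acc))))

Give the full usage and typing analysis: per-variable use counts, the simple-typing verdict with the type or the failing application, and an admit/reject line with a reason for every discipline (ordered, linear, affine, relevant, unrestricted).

counts: val ×1, ctr ×1, env (bound) ×1, acc (bound) ×1
left-to-right use order: env, val, ctr, acc
typing: the term checks, with type (A -> ((C -> B) -> B) -> C -> C) -> C -> C
ordered ✗ (no ordered split (uses run env, val, ctr, acc))
linear ✓ (exactly-once usage across val, ctr, env, acc)
affine ✓ (at most one use each (val, ctr, env, acc))
relevant ✓ (at least one use each (val, ctr, env, acc))
unrestricted ✓ (simply typable at (A -> ((C -> B) -> B) -> C -> C) -> C -> C; W, C, E all held)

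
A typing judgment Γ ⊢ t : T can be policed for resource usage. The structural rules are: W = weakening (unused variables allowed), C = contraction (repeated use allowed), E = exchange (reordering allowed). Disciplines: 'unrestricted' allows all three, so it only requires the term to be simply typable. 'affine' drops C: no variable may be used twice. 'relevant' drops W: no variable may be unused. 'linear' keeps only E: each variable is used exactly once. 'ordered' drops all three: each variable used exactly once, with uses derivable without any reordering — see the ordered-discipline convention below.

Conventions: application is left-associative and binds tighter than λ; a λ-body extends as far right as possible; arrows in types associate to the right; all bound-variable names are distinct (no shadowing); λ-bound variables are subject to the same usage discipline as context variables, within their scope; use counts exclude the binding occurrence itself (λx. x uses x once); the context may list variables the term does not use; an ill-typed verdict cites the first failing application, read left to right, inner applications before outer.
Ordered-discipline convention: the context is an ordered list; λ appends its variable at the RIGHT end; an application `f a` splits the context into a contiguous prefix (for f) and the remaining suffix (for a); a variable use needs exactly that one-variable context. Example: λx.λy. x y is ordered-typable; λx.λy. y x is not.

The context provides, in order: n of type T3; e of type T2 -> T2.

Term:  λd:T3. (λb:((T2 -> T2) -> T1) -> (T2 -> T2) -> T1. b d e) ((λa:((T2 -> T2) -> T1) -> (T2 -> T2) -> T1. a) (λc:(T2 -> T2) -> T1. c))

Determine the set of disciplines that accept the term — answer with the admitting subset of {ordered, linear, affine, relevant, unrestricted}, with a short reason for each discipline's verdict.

admitted in: none
usage: n: 0, e: 1, d [bound]: 1, b [bound]: 1, a [bound]: 1, c [bound]: 1
left-to-right use order: b, d, e, a, c
typing: ill-typed: a function awaiting (T2 -> T2) -> T1 gets T3
ordered: ✗, fails simple typing
linear: ✗, a type mismatch blocks all five
affine: ✗, the type mismatch rejects it
relevant: ✗, not simply typable
unrestricted: ✗, fails simple typing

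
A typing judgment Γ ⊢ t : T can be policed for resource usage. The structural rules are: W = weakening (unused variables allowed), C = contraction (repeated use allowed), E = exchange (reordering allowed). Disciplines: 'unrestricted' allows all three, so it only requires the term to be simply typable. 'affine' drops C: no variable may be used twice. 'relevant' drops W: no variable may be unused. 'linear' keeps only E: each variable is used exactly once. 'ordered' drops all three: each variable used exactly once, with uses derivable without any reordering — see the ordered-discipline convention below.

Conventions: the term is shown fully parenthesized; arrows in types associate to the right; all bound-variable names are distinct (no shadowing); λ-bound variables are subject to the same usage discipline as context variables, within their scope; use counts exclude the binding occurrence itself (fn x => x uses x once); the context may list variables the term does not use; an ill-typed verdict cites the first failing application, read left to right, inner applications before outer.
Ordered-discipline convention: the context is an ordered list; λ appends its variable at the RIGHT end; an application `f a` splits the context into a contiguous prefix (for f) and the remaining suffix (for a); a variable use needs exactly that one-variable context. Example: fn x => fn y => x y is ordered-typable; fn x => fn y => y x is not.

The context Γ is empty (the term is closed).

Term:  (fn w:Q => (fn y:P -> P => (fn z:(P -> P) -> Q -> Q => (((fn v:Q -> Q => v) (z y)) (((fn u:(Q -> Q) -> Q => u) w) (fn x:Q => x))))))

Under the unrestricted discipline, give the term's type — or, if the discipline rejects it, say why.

not well-typed under unrestricted — not simply typable
use counts: w [bound]=1; y [bound]=1; z [bound]=1; v [bound]=1; u [bound]=1; x [bound]=1
use order (left to right): v, z, y, u, w, x
typing: ill-typed: argument of type Q where (Q -> Q) -> Q is required
across the five disciplines: ordered ✗, linear ✗, affine ✗, relevant ✗, unrestricted ✗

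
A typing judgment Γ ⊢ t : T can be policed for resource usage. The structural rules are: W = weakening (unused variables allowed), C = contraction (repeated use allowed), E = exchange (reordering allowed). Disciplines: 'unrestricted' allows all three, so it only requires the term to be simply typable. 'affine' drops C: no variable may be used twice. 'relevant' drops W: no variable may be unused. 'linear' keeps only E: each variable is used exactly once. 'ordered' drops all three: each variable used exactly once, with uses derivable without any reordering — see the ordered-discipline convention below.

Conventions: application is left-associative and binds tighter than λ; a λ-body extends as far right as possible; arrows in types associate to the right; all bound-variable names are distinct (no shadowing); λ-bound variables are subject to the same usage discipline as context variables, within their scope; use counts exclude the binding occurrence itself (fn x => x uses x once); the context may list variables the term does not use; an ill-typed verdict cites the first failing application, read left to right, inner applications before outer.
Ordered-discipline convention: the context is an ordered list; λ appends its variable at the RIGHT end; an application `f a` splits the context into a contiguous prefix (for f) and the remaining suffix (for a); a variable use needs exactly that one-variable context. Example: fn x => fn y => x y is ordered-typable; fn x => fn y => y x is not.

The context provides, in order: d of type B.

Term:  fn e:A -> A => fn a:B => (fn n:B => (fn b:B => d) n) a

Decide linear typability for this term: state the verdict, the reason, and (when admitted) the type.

no — unused: e, b — weakening required
usage: d ×1; e (bound) ×0; a (bound) ×1; n (bound) ×1; b (bound) ×0
order of uses: d, n, a
typing: well-typed — term : (A -> A) -> B -> B
summary: ordered ✗; linear ✗; affine ✓; relevant ✗; unrestricted ✓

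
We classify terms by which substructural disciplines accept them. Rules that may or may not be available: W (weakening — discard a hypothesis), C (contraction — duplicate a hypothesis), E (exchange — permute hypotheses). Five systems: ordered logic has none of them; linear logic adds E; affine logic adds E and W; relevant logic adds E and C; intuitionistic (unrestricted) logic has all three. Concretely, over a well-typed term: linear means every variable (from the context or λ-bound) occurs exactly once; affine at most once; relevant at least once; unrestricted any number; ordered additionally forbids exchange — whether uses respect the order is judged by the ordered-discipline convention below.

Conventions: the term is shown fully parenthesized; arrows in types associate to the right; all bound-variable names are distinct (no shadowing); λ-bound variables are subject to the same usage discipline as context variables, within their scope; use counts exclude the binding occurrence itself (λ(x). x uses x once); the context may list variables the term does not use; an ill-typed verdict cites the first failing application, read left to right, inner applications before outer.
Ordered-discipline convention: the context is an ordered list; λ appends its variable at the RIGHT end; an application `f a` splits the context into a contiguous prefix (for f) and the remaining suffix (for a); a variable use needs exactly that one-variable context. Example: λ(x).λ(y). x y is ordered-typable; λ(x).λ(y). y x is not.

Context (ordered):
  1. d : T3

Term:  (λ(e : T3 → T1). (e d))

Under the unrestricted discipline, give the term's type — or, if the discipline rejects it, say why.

term : (T3 → T1) → T1
usage: d: 1×; e [bound]: 1×
order of uses: e, d
typing: well-typed — term : (T3 → T1) → T1
per-discipline verdicts: ordered ✗ · linear ✓ · affine ✓ · relevant ✓ · unrestricted ✓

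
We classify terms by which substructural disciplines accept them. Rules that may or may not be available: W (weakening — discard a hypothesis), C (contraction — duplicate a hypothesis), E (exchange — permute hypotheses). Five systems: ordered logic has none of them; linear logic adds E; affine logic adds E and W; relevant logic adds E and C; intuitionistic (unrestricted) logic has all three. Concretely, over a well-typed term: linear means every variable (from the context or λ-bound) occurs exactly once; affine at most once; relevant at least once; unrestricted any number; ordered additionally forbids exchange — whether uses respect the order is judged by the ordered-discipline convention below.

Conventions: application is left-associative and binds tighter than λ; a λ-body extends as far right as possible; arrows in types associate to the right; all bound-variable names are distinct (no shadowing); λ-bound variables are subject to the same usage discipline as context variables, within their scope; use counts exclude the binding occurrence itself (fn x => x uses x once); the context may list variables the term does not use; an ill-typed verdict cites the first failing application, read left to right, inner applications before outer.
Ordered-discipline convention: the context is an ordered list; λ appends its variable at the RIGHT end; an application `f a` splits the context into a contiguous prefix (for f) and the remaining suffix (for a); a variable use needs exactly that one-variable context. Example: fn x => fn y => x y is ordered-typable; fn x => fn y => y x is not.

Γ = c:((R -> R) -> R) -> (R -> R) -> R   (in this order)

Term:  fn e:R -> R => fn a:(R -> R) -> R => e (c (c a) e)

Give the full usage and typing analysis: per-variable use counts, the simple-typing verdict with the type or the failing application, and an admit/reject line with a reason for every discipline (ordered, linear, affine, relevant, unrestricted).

counts: c: 2; e [bound]: 2; a [bound]: 1
use order (left to right): e, c, c, a, e
typing: well-typed at (R -> R) -> ((R -> R) -> R) -> R
ordered: ✗ — uses contraction: c ×2, e ×2
linear: ✗ — uses contraction: c ×2, e ×2
affine: ✗ — uses contraction: c ×2, e ×2
relevant: ✓ — at least one use each (c, e, a)
unrestricted: ✓ — well-typed at (R -> R) -> ((R -> R) -> R) -> R; no restrictions here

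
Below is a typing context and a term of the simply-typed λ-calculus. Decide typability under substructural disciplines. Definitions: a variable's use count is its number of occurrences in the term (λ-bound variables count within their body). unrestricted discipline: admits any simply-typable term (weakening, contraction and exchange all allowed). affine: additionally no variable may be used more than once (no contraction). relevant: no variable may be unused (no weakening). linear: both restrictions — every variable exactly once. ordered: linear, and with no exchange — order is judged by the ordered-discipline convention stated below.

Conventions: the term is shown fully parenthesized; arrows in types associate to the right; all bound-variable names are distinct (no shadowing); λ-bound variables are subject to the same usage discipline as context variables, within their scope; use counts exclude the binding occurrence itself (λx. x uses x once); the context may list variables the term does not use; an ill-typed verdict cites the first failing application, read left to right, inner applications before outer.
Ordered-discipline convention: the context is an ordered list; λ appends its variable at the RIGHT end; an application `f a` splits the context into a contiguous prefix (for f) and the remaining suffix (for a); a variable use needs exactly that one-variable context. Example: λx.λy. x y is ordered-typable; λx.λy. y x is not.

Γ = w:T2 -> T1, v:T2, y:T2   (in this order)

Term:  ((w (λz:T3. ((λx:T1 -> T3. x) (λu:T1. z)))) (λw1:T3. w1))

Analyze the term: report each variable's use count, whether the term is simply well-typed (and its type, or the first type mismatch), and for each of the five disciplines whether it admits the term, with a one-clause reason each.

variable uses: w: 1×; v: 0×; y: 0×; z (λ-bound): 1×; x (λ-bound): 1×; u (λ-bound): 0×; w1 (λ-bound): 1×
left-to-right use order: w, x, z, w1
typing: ill-typed: a function awaiting T2 gets T3 -> T1 -> T3
ordered: ✗ — fails simple typing
linear: ✗ — a type mismatch blocks all five
affine: ✗ — the type mismatch rejects it
relevant: ✗ — not simply typable
unrestricted: ✗ — fails simple typing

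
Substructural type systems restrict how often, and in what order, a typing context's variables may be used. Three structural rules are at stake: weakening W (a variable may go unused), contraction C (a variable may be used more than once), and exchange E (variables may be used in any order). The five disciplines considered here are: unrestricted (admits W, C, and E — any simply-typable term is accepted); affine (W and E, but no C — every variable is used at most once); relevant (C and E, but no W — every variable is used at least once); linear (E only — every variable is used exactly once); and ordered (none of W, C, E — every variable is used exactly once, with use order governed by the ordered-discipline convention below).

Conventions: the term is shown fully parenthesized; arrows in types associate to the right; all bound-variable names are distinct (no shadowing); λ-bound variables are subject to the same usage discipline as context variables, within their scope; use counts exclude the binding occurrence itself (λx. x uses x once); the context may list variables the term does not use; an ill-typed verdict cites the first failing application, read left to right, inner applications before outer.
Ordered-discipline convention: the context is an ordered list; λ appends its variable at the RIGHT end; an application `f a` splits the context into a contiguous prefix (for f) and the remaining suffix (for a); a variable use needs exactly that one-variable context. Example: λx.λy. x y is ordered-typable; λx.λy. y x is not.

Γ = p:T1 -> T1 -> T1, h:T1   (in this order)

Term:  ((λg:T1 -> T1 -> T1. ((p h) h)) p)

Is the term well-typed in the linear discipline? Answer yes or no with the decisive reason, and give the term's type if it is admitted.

no — p ×2, h ×2 used more than once (contraction); g never used (weakening)
variable uses: p ×2, h ×2, g (λ-bound) ×0
order of uses: p, h, h, p
typing: well-typed — term : T1
summary: ordered ✗ · linear ✗ · affine ✗ · relevant ✗ · unrestricted ✓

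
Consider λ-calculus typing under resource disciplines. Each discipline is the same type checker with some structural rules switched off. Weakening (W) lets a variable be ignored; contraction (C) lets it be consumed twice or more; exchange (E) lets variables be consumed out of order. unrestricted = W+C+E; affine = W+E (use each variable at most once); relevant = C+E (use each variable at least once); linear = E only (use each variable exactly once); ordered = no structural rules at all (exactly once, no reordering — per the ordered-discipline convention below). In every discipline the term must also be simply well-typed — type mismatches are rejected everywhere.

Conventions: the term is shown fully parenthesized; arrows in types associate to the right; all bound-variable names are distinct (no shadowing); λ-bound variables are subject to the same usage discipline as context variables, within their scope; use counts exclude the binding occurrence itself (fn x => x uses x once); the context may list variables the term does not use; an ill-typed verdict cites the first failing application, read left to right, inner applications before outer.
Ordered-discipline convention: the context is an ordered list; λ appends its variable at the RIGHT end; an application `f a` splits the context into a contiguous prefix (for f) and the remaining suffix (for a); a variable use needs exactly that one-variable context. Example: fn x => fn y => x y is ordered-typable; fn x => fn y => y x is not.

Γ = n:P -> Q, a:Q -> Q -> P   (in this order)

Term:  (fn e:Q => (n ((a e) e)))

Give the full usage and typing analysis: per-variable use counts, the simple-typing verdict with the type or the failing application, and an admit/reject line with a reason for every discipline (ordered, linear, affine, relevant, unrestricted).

counts: n: 1×; a: 1×; e [bound]: 2×
uses in reading order: n, a, e, e
typing: ✓ — Q -> Q
ordered: ✗ — uses contraction: e ×2
linear: ✗ — uses contraction: e ×2
affine: ✗ — uses contraction: e ×2
relevant: ✓ — at least one use each (n, a, e)
unrestricted: ✓ — well-typed at Q -> Q; no restrictions here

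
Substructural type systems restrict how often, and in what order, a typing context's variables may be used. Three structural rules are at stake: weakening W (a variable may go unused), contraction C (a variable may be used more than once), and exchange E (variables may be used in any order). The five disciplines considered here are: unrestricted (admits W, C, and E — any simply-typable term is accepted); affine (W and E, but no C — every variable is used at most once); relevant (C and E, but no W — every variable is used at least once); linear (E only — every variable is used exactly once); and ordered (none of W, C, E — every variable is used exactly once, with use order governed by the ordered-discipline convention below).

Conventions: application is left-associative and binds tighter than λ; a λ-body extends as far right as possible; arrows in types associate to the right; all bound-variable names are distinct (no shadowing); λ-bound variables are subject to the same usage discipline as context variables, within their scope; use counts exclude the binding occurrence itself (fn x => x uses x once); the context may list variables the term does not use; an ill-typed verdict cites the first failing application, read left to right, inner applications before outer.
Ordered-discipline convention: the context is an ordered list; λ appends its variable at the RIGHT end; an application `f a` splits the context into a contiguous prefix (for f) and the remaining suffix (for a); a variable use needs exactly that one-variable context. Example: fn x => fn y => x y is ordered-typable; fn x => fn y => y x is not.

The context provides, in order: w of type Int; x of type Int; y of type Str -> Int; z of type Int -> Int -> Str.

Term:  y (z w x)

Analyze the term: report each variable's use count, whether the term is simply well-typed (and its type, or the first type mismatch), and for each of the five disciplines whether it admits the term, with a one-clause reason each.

variable uses: w=1, x=1, y=1, z=1
left-to-right use order: y, z, w, x
typing: well-typed at Int
ordered ✗ (needs exchange: uses follow y, z, w, x)
linear ✓ (each of w, x, y, z used exactly once)
affine ✓ (no duplicate uses among w, x, y, z)
relevant ✓ (none of w, x, y, z goes unused)
unrestricted ✓ (simply typable at Int; W, C, E all held)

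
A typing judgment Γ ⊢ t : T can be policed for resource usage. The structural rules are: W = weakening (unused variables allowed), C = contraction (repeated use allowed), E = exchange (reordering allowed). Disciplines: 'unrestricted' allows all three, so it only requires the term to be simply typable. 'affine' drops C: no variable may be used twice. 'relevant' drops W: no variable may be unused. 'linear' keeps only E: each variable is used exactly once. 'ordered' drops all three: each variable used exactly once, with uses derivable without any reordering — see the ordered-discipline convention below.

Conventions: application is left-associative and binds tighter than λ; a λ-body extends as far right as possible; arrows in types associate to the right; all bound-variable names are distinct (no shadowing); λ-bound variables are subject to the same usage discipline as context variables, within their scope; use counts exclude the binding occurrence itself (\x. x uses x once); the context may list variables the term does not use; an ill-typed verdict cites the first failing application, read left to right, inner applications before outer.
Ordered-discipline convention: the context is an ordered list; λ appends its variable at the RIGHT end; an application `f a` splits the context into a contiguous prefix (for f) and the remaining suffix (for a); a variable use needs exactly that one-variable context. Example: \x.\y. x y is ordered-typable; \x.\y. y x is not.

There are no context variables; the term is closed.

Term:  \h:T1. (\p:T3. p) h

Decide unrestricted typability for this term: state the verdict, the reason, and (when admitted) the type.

no — a type mismatch blocks all five
counts: h (bound): 1×; p (bound): 1×
use order (left to right): p, h
typing: ill-typed: an application expects T3 but receives T1
all disciplines: ordered ✗ · linear ✗ · affine ✗ · relevant ✗ · unrestricted ✗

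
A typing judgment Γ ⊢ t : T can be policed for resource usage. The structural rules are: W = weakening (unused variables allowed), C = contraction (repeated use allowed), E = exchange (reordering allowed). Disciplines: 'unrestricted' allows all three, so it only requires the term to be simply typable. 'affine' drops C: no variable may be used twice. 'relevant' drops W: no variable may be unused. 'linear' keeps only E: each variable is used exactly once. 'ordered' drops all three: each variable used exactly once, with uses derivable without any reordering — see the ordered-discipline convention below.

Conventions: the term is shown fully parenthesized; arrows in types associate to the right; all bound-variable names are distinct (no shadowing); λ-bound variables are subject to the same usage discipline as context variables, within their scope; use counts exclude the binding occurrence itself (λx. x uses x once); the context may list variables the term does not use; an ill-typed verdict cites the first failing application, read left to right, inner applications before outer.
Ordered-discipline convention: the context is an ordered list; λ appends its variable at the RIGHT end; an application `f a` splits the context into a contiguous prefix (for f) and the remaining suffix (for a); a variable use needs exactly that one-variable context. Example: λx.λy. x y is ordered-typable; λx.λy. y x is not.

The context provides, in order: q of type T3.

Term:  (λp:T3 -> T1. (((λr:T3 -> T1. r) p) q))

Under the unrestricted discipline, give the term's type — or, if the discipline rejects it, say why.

term : (T3 -> T1) -> T1
counts: q=1, p (λ-bound)=1, r (λ-bound)=1
order of uses: r, p, q
typing: well-typed at (T3 -> T1) -> T1
all disciplines: ordered ✗; linear ✓; affine ✓; relevant ✓; unrestricted ✓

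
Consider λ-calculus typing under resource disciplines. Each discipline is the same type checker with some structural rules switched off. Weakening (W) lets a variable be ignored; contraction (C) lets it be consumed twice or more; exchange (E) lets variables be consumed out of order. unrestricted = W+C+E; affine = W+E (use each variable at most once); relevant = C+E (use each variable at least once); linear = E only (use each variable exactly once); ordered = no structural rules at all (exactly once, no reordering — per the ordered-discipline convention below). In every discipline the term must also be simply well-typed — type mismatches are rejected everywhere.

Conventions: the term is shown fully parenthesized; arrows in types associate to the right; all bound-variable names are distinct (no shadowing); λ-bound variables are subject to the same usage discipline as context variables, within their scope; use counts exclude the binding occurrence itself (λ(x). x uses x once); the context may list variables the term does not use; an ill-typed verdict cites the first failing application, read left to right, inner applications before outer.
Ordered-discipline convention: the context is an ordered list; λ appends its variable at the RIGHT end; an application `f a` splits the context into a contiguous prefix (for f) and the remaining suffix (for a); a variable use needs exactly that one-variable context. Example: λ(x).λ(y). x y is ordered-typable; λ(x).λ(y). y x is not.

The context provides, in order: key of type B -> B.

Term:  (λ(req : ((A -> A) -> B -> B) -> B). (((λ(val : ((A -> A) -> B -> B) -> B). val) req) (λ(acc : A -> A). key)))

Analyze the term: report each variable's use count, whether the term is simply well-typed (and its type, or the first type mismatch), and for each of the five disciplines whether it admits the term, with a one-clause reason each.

usage: key: 1×, req (bound): 1×, val (bound): 1×, acc (bound): 0×
use order (left to right): val, req, key
typing: ✓ — (((A -> A) -> B -> B) -> B) -> B
ordered: ✗, acc left unused
linear: ✗, acc left unused
affine: ✓, at most one use each (key, req, val, acc)
relevant: ✗, acc left unused
unrestricted: ✓, simply typable at (((A -> A) -> B -> B) -> B) -> B; W, C, E all held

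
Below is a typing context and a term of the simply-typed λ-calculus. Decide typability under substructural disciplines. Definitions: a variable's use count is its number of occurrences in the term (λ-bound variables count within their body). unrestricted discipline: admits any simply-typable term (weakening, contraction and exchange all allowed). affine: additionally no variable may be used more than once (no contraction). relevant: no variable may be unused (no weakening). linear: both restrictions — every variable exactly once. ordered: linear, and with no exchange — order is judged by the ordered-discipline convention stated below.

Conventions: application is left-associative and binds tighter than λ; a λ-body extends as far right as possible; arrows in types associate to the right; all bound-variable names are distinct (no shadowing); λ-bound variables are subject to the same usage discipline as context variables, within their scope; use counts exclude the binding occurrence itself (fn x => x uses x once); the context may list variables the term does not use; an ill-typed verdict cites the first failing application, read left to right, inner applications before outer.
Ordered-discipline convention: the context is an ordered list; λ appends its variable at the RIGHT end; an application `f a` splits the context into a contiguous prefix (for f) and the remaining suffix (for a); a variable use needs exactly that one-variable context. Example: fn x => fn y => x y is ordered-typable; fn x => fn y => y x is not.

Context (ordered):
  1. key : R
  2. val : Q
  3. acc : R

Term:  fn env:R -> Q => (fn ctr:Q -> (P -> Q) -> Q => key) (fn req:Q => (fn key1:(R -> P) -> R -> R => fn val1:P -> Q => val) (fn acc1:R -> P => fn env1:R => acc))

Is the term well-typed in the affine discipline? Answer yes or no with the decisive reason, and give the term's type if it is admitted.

yes — key, val, acc, env, ctr, req, key1, val1, acc1, env1: no repeats, contraction unneeded; term : (R -> Q) -> R
variable uses: key=1; val=1; acc=1; env (bound)=0; ctr (bound)=0; req (bound)=0; key1 (bound)=0; val1 (bound)=0; acc1 (bound)=0; env1 (bound)=0
uses in reading order: key, val, acc
typing: well-typed — term : (R -> Q) -> R
across the five disciplines: ordered ✗, linear ✗, affine ✓, relevant ✗, unrestricted ✓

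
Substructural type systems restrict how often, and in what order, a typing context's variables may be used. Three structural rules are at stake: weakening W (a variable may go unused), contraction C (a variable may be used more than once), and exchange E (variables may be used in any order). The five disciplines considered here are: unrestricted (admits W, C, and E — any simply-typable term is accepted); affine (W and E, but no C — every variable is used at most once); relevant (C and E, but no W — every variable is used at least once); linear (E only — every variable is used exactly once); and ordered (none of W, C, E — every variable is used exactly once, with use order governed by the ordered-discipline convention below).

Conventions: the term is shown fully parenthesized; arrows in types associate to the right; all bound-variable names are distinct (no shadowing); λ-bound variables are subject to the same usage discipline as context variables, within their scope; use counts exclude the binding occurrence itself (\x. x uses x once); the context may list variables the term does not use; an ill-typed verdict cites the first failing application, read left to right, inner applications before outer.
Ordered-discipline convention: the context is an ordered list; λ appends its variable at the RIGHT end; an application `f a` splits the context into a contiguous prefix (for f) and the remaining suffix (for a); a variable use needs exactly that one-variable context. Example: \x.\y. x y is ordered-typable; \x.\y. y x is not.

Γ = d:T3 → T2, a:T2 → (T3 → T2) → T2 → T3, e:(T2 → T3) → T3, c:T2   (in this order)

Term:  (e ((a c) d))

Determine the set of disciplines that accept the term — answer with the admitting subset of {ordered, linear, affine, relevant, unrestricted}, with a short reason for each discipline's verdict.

admitted in: linear, affine, relevant, unrestricted
variable uses: d=1; a=1; e=1; c=1
uses in reading order: e, a, c, d
typing: well-typed at T3
ordered: ✗, needs exchange: uses follow e, a, c, d
linear: ✓, single use per variable (d, a, e, c)
affine: ✓, no duplicate uses among d, a, e, c
relevant: ✓, none of d, a, e, c goes unused
unrestricted: ✓, typability at T3 is all that's needed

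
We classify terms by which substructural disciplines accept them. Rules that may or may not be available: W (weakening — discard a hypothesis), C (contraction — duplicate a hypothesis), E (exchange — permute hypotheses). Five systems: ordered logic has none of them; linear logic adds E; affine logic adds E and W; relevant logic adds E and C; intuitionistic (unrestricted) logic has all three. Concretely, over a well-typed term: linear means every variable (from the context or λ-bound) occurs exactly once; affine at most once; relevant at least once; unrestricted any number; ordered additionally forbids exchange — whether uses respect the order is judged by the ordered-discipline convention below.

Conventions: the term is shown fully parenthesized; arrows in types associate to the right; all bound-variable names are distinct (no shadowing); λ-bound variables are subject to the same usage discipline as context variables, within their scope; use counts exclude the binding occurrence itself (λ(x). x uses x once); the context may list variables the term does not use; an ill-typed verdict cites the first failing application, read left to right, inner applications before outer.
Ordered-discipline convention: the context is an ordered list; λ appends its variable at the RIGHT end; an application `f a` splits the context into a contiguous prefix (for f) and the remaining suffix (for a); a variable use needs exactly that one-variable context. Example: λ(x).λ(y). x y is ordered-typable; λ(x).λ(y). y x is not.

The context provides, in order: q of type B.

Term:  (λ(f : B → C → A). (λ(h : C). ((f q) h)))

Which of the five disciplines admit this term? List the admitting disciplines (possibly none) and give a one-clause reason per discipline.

admitted in: linear, affine, relevant, unrestricted
usage: q: 1; f (bound): 1; h (bound): 1
order of uses: f, q, h
typing: well-typed — term : (B → C → A) → C → A
ordered: ✗ — no ordered split (uses run f, q, h)
linear: ✓ — single use per variable (q, f, h)
affine: ✓ — no duplicate uses among q, f, h
relevant: ✓ — every one of q, f, h appears
unrestricted: ✓ — well-typed at (B → C → A) → C → A; no restrictions here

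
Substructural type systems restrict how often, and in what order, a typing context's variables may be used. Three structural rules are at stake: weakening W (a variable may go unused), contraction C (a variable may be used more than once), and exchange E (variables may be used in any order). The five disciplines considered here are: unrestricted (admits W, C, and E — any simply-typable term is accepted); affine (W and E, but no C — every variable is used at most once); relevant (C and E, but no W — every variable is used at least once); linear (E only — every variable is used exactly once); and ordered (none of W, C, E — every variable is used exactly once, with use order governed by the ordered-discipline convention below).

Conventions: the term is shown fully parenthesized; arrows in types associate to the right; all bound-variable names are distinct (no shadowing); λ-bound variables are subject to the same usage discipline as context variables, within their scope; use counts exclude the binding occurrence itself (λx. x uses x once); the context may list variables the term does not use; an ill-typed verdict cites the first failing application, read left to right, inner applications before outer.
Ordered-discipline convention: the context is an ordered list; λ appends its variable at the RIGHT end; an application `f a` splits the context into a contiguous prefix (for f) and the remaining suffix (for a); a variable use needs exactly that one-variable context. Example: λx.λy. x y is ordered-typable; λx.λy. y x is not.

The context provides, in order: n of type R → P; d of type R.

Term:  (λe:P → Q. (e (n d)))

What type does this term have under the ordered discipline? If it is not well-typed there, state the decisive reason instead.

not well-typed under ordered — no contiguous prefix/suffix split fits e, n, d
usage: n=1, d=1, e (λ-bound)=1
use order (left to right): e, n, d
typing: well-typed — term : (P → Q) → Q
per-discipline verdicts: ordered ✗ · linear ✓ · affine ✓ · relevant ✓ · unrestricted ✓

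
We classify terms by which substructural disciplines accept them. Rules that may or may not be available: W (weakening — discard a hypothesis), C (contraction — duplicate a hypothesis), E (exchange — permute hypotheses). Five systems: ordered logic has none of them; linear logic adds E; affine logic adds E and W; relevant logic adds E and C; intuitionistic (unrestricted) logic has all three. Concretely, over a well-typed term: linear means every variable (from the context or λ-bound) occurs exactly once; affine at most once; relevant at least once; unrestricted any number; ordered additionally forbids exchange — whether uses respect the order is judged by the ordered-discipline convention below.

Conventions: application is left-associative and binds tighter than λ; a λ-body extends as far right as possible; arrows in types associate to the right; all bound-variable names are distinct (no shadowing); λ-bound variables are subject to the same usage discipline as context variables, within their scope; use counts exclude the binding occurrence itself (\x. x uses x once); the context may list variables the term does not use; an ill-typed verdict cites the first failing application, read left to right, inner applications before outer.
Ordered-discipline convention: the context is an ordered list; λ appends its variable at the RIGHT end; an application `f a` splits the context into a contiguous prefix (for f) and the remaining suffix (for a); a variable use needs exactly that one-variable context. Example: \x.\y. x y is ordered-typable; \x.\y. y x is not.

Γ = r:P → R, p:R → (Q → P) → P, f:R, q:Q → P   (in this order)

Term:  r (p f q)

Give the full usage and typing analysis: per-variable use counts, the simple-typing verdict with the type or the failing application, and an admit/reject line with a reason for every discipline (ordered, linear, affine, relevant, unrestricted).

usage: r: 1; p: 1; f: 1; q: 1
use order (left to right): r, p, f, q
typing: ✓ — R
ordered ✓ (r, p, f, q: once each, no exchange needed)
linear ✓ (exactly-once usage across r, p, f, q)
affine ✓ (no duplicate uses among r, p, f, q)
relevant ✓ (none of r, p, f, q goes unused)
unrestricted ✓ (simply typable at R; W, C, E all held)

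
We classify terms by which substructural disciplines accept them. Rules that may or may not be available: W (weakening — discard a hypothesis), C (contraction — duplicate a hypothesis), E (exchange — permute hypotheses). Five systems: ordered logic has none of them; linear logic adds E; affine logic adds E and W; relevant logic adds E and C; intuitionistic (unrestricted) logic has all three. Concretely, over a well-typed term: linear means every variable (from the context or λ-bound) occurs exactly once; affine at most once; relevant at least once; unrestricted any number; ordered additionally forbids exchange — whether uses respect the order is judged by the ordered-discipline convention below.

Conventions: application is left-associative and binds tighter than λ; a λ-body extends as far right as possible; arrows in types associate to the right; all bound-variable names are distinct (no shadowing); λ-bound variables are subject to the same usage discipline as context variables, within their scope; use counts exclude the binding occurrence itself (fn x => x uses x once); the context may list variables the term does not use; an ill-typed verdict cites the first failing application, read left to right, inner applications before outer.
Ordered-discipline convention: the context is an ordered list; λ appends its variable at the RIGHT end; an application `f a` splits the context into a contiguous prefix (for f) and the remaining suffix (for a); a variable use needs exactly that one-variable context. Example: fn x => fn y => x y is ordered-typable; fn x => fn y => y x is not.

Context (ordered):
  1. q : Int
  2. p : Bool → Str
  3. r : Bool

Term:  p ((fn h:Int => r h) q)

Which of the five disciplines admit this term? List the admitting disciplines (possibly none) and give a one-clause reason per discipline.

accepted by: none
usage: q: 1; p: 1; r: 1; h (bound): 1
uses in reading order: p, r, h, q
typing: ill-typed: can't apply a value of type Bool
ordered: ✗ — a type mismatch blocks all five
linear: ✗ — the type mismatch rejects it
affine: ✗ — not simply typable
relevant: ✗ — fails simple typing
unrestricted: ✗ — a type mismatch blocks all five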